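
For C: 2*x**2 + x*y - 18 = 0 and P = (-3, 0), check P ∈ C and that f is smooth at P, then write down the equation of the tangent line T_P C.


Tangent line at P: -12*x - 3*y - 36 = 0.

Step 1: f(-3, 0) = 0, so P lies on C.
Step 2: partial derivatives
  f_x(x, y) = 4*x + y, f_y(x, y) = x.
  f_x(P) = -12, f_y(P) = -3 (gradient nonzero, so P is smooth).
Step 3: tangent line at P: -12·(x − -3) + -3·(y − 0) = 0.
Expanding: -12*x - 3*y - 36 = 0.


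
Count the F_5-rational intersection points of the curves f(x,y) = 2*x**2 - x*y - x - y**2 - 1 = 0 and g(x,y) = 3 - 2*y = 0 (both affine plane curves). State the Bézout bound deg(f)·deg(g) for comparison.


Common zeros: {(1, 4), (4, 4)}; count = 2; Bézout bound = 2.

deg(f) = 2, deg(g) = 1, so Bézout bound = 2.
Scan x ∈ F_5. For each x, list the y ∈ F_5 with f(x, y) ≡ 0 and those with g(x, y) ≡ 0 (mod 5); the common zeros in that column are the intersection.
  x = 0: f ≡ 0 at y ∈ {2, 3}; g ≡ 0 at y ∈ {4}; common: ∅.
  x = 1: f ≡ 0 at y ∈ {0, 4}; g ≡ 0 at y ∈ {4}; common: {4}.
  x = 2: f ≡ 0 at y ∈ {0, 3}; g ≡ 0 at y ∈ {4}; common: ∅.
  x = 3: f ≡ 0 at y ∈ {1}; g ≡ 0 at y ∈ {4}; common: ∅.
  x = 4: f ≡ 0 at y ∈ {2, 4}; g ≡ 0 at y ∈ {4}; common: {4}.
Collecting: common zeros = {(1, 4), (4, 4)}, so the count is 2.
Comparison with the Bézout bound: 2 ≤ 2 = deg(f)·deg(g), as expected for curves with no common component (the bound is attained).


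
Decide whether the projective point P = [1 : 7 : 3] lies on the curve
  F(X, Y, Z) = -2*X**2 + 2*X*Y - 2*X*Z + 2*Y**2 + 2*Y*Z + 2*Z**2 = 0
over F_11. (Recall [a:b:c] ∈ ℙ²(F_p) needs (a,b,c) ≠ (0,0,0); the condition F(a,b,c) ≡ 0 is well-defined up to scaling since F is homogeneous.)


F(1,7,3) ≡ 10 (mod 11); P is NOT on the curve.

Evaluate F(1, 7, 3) term-by-term (mod 11).
  -2*X**2 ↦ -2·1·1·1 = -2
  2*X*Y ↦ 2·1·7·1 = 14
  -2*X*Z ↦ -2·1·1·3 = -6
  2*Y**2 ↦ 2·1·49·1 = 98
  2*Y*Z ↦ 2·1·7·3 = 42
  2*Z**2 ↦ 2·1·1·9 = 18
Sum: F(1, 7, 3) = (-2) + (14) + (-6) + (98) + (42) + (18) = 164.
Reducing mod 11: 164 ≡ 10 (mod 11).
Since F(a, b, c) ≡ 10 ≠ 0 (mod 11), P does NOT lie on the curve.


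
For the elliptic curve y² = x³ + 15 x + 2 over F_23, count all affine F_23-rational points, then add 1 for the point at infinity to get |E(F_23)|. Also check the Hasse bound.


Affine points = {(0, 5), (0, 18), (1, 8), (1, 15), (5, 8), (5, 15), (6, 3), (6, 20), (7, 6), (7, 17), (8, 6), (8, 17), (10, 5), (10, 18), (11, 7), (11, 16), (12, 1), (12, 22), (13, 5), (13, 18), (14, 9), (14, 14), (17, 8), (17, 15), (18, 3), (18, 20), (19, 4), (19, 19), (22, 3), (22, 20)}; affine count = 30; |E(F_23)| = 31.

Discriminant check: Δ ∝ 4a³ + 27b² = 4·15³ + 27·2² = 4·3375 + 27·4 ≡ 15 (mod 23). Nonzero ⇒ E is nonsingular.
For each x ∈ F_23, compute rhs = x³ + 15·x + 2 mod 23, then count y ∈ F_23 with y² ≡ rhs.
  x = 0: rhs = 2, matching y values: 5, 18 (2 points).
  x = 1: rhs = 18, matching y values: 8, 15 (2 points).
  x = 2: rhs = 17, matching y values: none (0 points).
  x = 3: rhs = 5, matching y values: none (0 points).
  x = 4: rhs = 11, matching y values: none (0 points).
  x = 5: rhs = 18, matching y values: 8, 15 (2 points).
  x = 6: rhs = 9, matching y values: 3, 20 (2 points).
  x = 7: rhs = 13, matching y values: 6, 17 (2 points).
  x = 8: rhs = 13, matching y values: 6, 17 (2 points).
  x = 9: rhs = 15, matching y values: none (0 points).
  x = 10: rhs = 2, matching y values: 5, 18 (2 points).
  x = 11: rhs = 3, matching y values: 7, 16 (2 points).
  x = 12: rhs = 1, matching y values: 1, 22 (2 points).
  x = 13: rhs = 2, matching y values: 5, 18 (2 points).
  x = 14: rhs = 12, matching y values: 9, 14 (2 points).
  x = 15: rhs = 14, matching y values: none (0 points).
  x = 16: rhs = 14, matching y values: none (0 points).
  x = 17: rhs = 18, matching y values: 8, 15 (2 points).
  x = 18: rhs = 9, matching y values: 3, 20 (2 points).
  x = 19: rhs = 16, matching y values: 4, 19 (2 points).
  x = 20: rhs = 22, matching y values: none (0 points).
  x = 21: rhs = 10, matching y values: none (0 points).
  x = 22: rhs = 9, matching y values: 3, 20 (2 points).
Total affine count: 30.
Full point count |E(F_23)| = 30 + 1 = 31.
Hasse bound: |31 − (23+1)| = |7| = 7 ≤ 2√23 ≈ 9.5917 ✓.


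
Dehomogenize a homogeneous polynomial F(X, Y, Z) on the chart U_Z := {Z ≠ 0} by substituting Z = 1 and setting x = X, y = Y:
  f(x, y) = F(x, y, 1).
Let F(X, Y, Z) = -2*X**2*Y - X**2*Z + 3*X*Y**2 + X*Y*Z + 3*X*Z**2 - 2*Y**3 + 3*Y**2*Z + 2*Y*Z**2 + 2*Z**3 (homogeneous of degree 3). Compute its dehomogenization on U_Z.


f(x, y) = -2*x**2*y - x**2 + 3*x*y**2 + x*y + 3*x - 2*y**3 + 3*y**2 + 2*y + 2

On U_Z we set Z = 1. Each monomial c·X^i·Y^j·Z^k in F becomes c·x^i·y^j·1^k = c·x^i·y^j.
Substituting Z = 1: F(X, Y, 1) = -2*x**2*y - x**2 + 3*x*y**2 + x*y + 3*x - 2*y**3 + 3*y**2 + 2*y + 2.
Note: deg(f) ≤ deg(F) = 3; strict inequality happens when F is divisible by Z (lost terms).


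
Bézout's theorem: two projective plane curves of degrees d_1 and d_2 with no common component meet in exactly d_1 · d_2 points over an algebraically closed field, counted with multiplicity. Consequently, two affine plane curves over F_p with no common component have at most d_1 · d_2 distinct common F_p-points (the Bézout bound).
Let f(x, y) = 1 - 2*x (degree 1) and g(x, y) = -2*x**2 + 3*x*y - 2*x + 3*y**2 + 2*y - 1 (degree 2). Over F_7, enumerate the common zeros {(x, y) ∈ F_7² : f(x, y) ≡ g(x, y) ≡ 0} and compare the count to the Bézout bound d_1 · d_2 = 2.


Common zeros: {(4, 3), (4, 4)}; count = 2; Bézout bound = 2.

deg(f) = 1, deg(g) = 2, so Bézout bound = 2.
Scan x ∈ F_7. For each x, list the y ∈ F_7 with f(x, y) ≡ 0 and those with g(x, y) ≡ 0 (mod 7); the common zeros in that column are the intersection.
  x = 0: f ≡ 0 at y ∈ ∅; g ≡ 0 at y ∈ {5, 6}; common: ∅.
  x = 1: f ≡ 0 at y ∈ ∅; g ≡ 0 at y ∈ {4, 6}; common: ∅.
  x = 2: f ≡ 0 at y ∈ ∅; g ≡ 0 at y ∈ ∅; common: ∅.
  x = 3: f ≡ 0 at y ∈ ∅; g ≡ 0 at y ∈ {3, 5}; common: ∅.
  x = 4: f ≡ 0 at y ∈ {0, 1, 2, 3, 4, 5, 6}; g ≡ 0 at y ∈ {3, 4}; common: {3, 4}.
  x = 5: f ≡ 0 at y ∈ ∅; g ≡ 0 at y ∈ ∅; common: ∅.
  x = 6: f ≡ 0 at y ∈ ∅; g ≡ 0 at y ∈ ∅; common: ∅.
Collecting: common zeros = {(4, 3), (4, 4)}, so the count is 2.
Comparison with the Bézout bound: 2 ≤ 2 = deg(f)·deg(g), as expected for curves with no common component (the bound is attained).


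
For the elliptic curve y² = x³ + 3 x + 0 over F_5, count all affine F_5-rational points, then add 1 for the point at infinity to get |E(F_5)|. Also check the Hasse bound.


Affine points = {(0, 0), (1, 2), (1, 3), (2, 2), (2, 3), (3, 1), (3, 4), (4, 1), (4, 4)}; affine count = 9; |E(F_5)| = 10.

Discriminant check: Δ ∝ 4a³ + 27b² = 4·3³ + 27·0² = 4·27 + 27·0 ≡ 3 (mod 5). Nonzero ⇒ E is nonsingular.
For each x ∈ F_5, compute rhs = x³ + 3·x + 0 mod 5, then count y ∈ F_5 with y² ≡ rhs.
  x = 0: rhs = 0, matching y values: 0 (1 points).
  x = 1: rhs = 4, matching y values: 2, 3 (2 points).
  x = 2: rhs = 4, matching y values: 2, 3 (2 points).
  x = 3: rhs = 1, matching y values: 1, 4 (2 points).
  x = 4: rhs = 1, matching y values: 1, 4 (2 points).
Total affine count: 9.
Full point count |E(F_5)| = 9 + 1 = 10.
Hasse bound: |10 − (5+1)| = |4| = 4 ≤ 2√5 ≈ 4.4721 ✓.


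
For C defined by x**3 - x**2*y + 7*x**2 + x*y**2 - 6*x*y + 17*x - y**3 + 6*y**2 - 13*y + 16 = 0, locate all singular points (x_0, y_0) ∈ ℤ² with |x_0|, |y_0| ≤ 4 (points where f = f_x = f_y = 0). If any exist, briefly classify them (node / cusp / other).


Singular points: {(-2, 1)}; classification: cusp.

Compute partial derivatives:
  f_x = 3*x**2 - 2*x*y + 14*x + y**2 - 6*y + 17.
  f_y = -x**2 + 2*x*y - 6*x - 3*y**2 + 12*y - 13.
Scan x_0 ∈ {−4, ..., 4}. For each x_0, f_y(x_0, y) is a polynomial in y; find its integer roots y ∈ {−4, ..., 4}, then test f_x and f at those candidates.
  x = -4: f_y(-4, y) = -3*y**2 + 4*y - 5; no integer root y with |y| ≤ 4.
  x = -3: f_y(-3, y) = -3*y**2 + 6*y - 4; no integer root y with |y| ≤ 4.
  x = -2: f_y(-2, y) = -3*y**2 + 8*y - 5; vanishes at y ∈ {1}. (-2, 1): f_x = 0, f = 0 — SINGULAR.
  x = -1: f_y(-1, y) = -3*y**2 + 10*y - 8; vanishes at y ∈ {2}. (-1, 2): f_x = 2 ≠ 0.
  x = 0: f_y(0, y) = -3*y**2 + 12*y - 13; no integer root y with |y| ≤ 4.
  x = 1: f_y(1, y) = -3*y**2 + 14*y - 20; no integer root y with |y| ≤ 4.
  x = 2: f_y(2, y) = -3*y**2 + 16*y - 29; no integer root y with |y| ≤ 4.
  x = 3: f_y(3, y) = -3*y**2 + 18*y - 40; no integer root y with |y| ≤ 4.
  x = 4: f_y(4, y) = -3*y**2 + 20*y - 53; no integer root y with |y| ≤ 4.
Only singular point on the grid: (-2, 1).
Classify: substitute x = -2 + u, y = 1 + v and expand: f = u**3 - u**2*v + u*v**2 - v**3 + v**2.
No constant or linear terms (consistent with a singular point). Quadratic part: v**2. Cubic part: u**3 - u**2*v + u*v**2 - v**3.
The quadratic part v**2 is a perfect square, so there is a single (double) tangent line v = 0, i.e. y = 1. Restricting the cubic part to that line (v = 0) leaves u**3 ≠ 0, so f is not divisible by v and the branch is v² ≈ -u**3 to lowest order — this is a cusp.
Classification: cusp.


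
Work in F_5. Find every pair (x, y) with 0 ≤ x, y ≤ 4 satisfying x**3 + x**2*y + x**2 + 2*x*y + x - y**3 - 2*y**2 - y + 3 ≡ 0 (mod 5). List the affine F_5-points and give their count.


Affine F_5-points: {(0, 2), (0, 3), (1, 1), (2, 2)}; count = 4.

For each of the 25 pairs (x, y) ∈ F_5², evaluate f(x, y) mod 5. Record the zeros.
  x = 0: [0↦3, 1↦4, 2↦0, 3↦0, 4↦3]  zeros at y ∈ {2, 3}
  x = 1: [0↦1, 1↦0, 2↦4, 3↦2, 4↦3]  zeros at y ∈ {1}
  x = 2: [0↦2, 1↦1, 2↦0, 3↦3, 4↦4]  zeros at y ∈ {2}
  x = 3: [0↦2, 1↦3, 2↦4, 3↦4, 4↦2]  zeros at y ∈ ∅
  x = 4: [0↦2, 1↦2, 2↦2, 3↦1, 4↦3]  zeros at y ∈ ∅
Collecting zeros: affine points = {(0, 2), (0, 3), (1, 1), (2, 2)}.
Total count |C(F_5)_aff| = 4.


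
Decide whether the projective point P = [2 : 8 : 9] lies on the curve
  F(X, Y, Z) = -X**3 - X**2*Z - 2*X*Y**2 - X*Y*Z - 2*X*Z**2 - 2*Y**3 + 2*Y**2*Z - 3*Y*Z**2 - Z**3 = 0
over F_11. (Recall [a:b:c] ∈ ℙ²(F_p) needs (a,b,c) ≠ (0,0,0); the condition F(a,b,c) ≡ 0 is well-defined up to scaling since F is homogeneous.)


F(2,8,9) ≡ 9 (mod 11); P is NOT on the curve.

Evaluate F(2, 8, 9) term-by-term (mod 11).
  -X**3 ↦ -1·8·1·1 = -8
  -X**2*Z ↦ -1·4·1·9 = -36
  -2*X*Y**2 ↦ -2·2·64·1 = -256
  -X*Y*Z ↦ -1·2·8·9 = -144
  -2*X*Z**2 ↦ -2·2·1·81 = -324
  -2*Y**3 ↦ -2·1·512·1 = -1024
  2*Y**2*Z ↦ 2·1·64·9 = 1152
  -3*Y*Z**2 ↦ -3·1·8·81 = -1944
  -Z**3 ↦ -1·1·1·729 = -729
Sum: F(2, 8, 9) = (-8) + (-36) + (-256) + (-144) + (-324) + (-1024) + (1152) + (-1944) + (-729) = -3313.
Reducing mod 11: -3313 ≡ 9 (mod 11).
Since F(a, b, c) ≡ 9 ≠ 0 (mod 11), P does NOT lie on the curve.


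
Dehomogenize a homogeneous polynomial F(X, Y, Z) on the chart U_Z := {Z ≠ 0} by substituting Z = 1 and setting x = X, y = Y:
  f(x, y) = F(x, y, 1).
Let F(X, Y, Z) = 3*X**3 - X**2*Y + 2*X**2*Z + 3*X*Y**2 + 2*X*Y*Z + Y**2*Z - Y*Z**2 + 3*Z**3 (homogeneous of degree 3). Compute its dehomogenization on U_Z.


f(x, y) = 3*x**3 - x**2*y + 2*x**2 + 3*x*y**2 + 2*x*y + y**2 - y + 3

On U_Z we set Z = 1. Each monomial c·X^i·Y^j·Z^k in F becomes c·x^i·y^j·1^k = c·x^i·y^j.
Substituting Z = 1: F(X, Y, 1) = 3*x**3 - x**2*y + 2*x**2 + 3*x*y**2 + 2*x*y + y**2 - y + 3.
Note: deg(f) ≤ deg(F) = 3; strict inequality happens when F is divisible by Z (lost terms).


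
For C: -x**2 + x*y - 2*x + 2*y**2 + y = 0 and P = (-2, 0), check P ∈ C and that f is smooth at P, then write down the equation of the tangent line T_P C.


Tangent line at P: 2*x - y + 4 = 0.

Step 1: f(-2, 0) = 0, so P lies on C.
Step 2: partial derivatives
  f_x(x, y) = -2*x + y - 2, f_y(x, y) = x + 4*y + 1.
  f_x(P) = 2, f_y(P) = -1 (gradient nonzero, so P is smooth).
Step 3: tangent line at P: 2·(x − -2) + -1·(y − 0) = 0.
Expanding: 2*x - y + 4 = 0.


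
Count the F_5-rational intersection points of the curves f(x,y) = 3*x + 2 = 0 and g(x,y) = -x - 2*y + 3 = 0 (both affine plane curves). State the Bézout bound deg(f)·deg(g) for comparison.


Common zeros: {(1, 1)}; count = 1; Bézout bound = 1.

deg(f) = 1, deg(g) = 1, so Bézout bound = 1.
Scan x ∈ F_5. For each x, list the y ∈ F_5 with f(x, y) ≡ 0 and those with g(x, y) ≡ 0 (mod 5); the common zeros in that column are the intersection.
  x = 0: f ≡ 0 at y ∈ ∅; g ≡ 0 at y ∈ {4}; common: ∅.
  x = 1: f ≡ 0 at y ∈ {0, 1, 2, 3, 4}; g ≡ 0 at y ∈ {1}; common: {1}.
  x = 2: f ≡ 0 at y ∈ ∅; g ≡ 0 at y ∈ {3}; common: ∅.
  x = 3: f ≡ 0 at y ∈ ∅; g ≡ 0 at y ∈ {0}; common: ∅.
  x = 4: f ≡ 0 at y ∈ ∅; g ≡ 0 at y ∈ {2}; common: ∅.
Collecting: common zeros = {(1, 1)}, so the count is 1.
Comparison with the Bézout bound: 1 ≤ 1 = deg(f)·deg(g), as expected for curves with no common component (the bound is attained).


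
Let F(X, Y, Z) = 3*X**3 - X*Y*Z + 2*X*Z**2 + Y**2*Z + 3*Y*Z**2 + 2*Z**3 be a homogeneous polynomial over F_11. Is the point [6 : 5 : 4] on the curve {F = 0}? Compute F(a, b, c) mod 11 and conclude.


F(6,5,4) ≡ 0 (mod 11); P is on the curve.

Evaluate F(6, 5, 4) term-by-term (mod 11).
  3*X**3 ↦ 3·216·1·1 = 648
  -X*Y*Z ↦ -1·6·5·4 = -120
  2*X*Z**2 ↦ 2·6·1·16 = 192
  Y**2*Z ↦ 1·1·25·4 = 100
  3*Y*Z**2 ↦ 3·1·5·16 = 240
  2*Z**3 ↦ 2·1·1·64 = 128
Sum: F(6, 5, 4) = (648) + (-120) + (192) + (100) + (240) + (128) = 1188.
Reducing mod 11: 1188 ≡ 0 (mod 11).
Since F(a, b, c) ≡ 0 (mod 11), P lies on the curve.


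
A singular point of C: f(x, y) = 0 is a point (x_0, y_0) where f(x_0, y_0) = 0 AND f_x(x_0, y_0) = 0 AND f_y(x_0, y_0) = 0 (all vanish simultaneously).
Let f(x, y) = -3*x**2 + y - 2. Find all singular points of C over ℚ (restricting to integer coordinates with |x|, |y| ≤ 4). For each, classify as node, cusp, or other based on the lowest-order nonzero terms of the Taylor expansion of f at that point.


No singular points in the scanned grid; C is smooth there.

Compute partial derivatives:
  f_x = -6*x.
  f_y = 1.
f_y = 1 is a nonzero constant, so f_y never vanishes: no point (x, y) can satisfy f = f_x = f_y = 0. In particular no (x, y) ∈ {−4, ..., 4}² is singular; the curve is smooth.


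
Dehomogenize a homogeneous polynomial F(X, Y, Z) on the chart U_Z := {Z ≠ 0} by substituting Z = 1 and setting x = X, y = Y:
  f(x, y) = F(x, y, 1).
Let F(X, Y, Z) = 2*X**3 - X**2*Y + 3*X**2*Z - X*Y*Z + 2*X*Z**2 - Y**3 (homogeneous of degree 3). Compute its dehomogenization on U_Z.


f(x, y) = 2*x**3 - x**2*y + 3*x**2 - x*y + 2*x - y**3

On U_Z we set Z = 1. Each monomial c·X^i·Y^j·Z^k in F becomes c·x^i·y^j·1^k = c·x^i·y^j.
Substituting Z = 1: F(X, Y, 1) = 2*x**3 - x**2*y + 3*x**2 - x*y + 2*x - y**3.
Note: deg(f) ≤ deg(F) = 3; strict inequality happens when F is divisible by Z (lost terms).


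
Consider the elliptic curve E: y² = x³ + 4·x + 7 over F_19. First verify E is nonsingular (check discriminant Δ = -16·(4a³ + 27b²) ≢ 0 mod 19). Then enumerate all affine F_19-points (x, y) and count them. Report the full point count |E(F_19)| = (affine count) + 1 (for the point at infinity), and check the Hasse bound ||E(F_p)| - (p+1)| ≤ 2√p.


Affine points = {(0, 8), (0, 11), (2, 2), (2, 17), (4, 7), (4, 12), (5, 0), (6, 0), (7, 6), (7, 13), (8, 0), (12, 4), (12, 15), (16, 5), (16, 14)}; affine count = 15; |E(F_19)| = 16.

Discriminant check: Δ ∝ 4a³ + 27b² = 4·4³ + 27·7² = 4·64 + 27·49 ≡ 2 (mod 19). Nonzero ⇒ E is nonsingular.
For each x ∈ F_19, compute rhs = x³ + 4·x + 7 mod 19, then count y ∈ F_19 with y² ≡ rhs.
  x = 0: rhs = 7, matching y values: 8, 11 (2 points).
  x = 1: rhs = 12, matching y values: none (0 points).
  x = 2: rhs = 4, matching y values: 2, 17 (2 points).
  x = 3: rhs = 8, matching y values: none (0 points).
  x = 4: rhs = 11, matching y values: 7, 12 (2 points).
  x = 5: rhs = 0, matching y values: 0 (1 points).
  x = 6: rhs = 0, matching y values: 0 (1 points).
  x = 7: rhs = 17, matching y values: 6, 13 (2 points).
  x = 8: rhs = 0, matching y values: 0 (1 points).
  x = 9: rhs = 12, matching y values: none (0 points).
  x = 10: rhs = 2, matching y values: none (0 points).
  x = 11: rhs = 14, matching y values: none (0 points).
  x = 12: rhs = 16, matching y values: 4, 15 (2 points).
  x = 13: rhs = 14, matching y values: none (0 points).
  x = 14: rhs = 14, matching y values: none (0 points).
  x = 15: rhs = 3, matching y values: none (0 points).
  x = 16: rhs = 6, matching y values: 5, 14 (2 points).
  x = 17: rhs = 10, matching y values: none (0 points).
  x = 18: rhs = 2, matching y values: none (0 points).
Total affine count: 15.
Full point count |E(F_19)| = 15 + 1 = 16.
Hasse bound: |16 − (19+1)| = |-4| = 4 ≤ 2√19 ≈ 8.7178 ✓.


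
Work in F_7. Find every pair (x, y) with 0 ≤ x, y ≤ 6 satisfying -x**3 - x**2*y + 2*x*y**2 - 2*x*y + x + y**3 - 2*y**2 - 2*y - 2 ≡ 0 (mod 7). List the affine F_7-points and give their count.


Affine F_7-points: {(0, 5), (1, 4), (1, 5), (2, 3), (3, 3), (6, 3)}; count = 6.

For each of the 49 pairs (x, y) ∈ F_7², evaluate f(x, y) mod 7. Record the zeros.
  x = 0: [0↦5, 1↦2, 2↦1, 3↦1, 4↦1, 5↦0, 6↦4]  zeros at y ∈ {5}
  x = 1: [0↦5, 1↦1, 2↦3, 3↦3, 4↦0, 5↦0, 6↦2]  zeros at y ∈ {4, 5}
  x = 2: [0↦6, 1↦6, 2↦2, 3↦0, 4↦6, 5↦5, 6↦3]  zeros at y ∈ {3}
  x = 3: [0↦2, 1↦4, 2↦6, 3↦0, 4↦6, 5↦2, 6↦1]  zeros at y ∈ {3}
  x = 4: [0↦1, 1↦3, 2↦2, 3↦4, 4↦1, 5↦6, 6↦4]  zeros at y ∈ ∅
  x = 5: [0↦4, 1↦4, 2↦5, 3↦6, 4↦6, 5↦4, 6↦6]  zeros at y ∈ ∅
  x = 6: [0↦5, 1↦1, 2↦2, 3↦0, 4↦1, 5↦4, 6↦1]  zeros at y ∈ {3}
Collecting zeros: affine points = {(0, 5), (1, 4), (1, 5), (2, 3), (3, 3), (6, 3)}.
Total count |C(F_7)_aff| = 6.


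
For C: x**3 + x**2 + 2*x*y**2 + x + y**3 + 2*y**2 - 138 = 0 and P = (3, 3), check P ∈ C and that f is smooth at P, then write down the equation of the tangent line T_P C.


Tangent line at P: 52*x + 75*y - 381 = 0.

Step 1: f(3, 3) = 0, so P lies on C.
Step 2: partial derivatives
  f_x(x, y) = 3*x**2 + 2*x + 2*y**2 + 1, f_y(x, y) = 4*x*y + 3*y**2 + 4*y.
  f_x(P) = 52, f_y(P) = 75 (gradient nonzero, so P is smooth).
Step 3: tangent line at P: 52·(x − 3) + 75·(y − 3) = 0.
Expanding: 52*x + 75*y - 381 = 0.


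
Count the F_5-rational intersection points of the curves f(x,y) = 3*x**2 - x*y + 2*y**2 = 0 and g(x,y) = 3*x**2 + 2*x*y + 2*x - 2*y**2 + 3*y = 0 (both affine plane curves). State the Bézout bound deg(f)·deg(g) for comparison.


Common zeros: {(0, 0)}; count = 1; Bézout bound = 4.

deg(f) = 2, deg(g) = 2, so Bézout bound = 4.
Scan x ∈ F_5. For each x, list the y ∈ F_5 with f(x, y) ≡ 0 and those with g(x, y) ≡ 0 (mod 5); the common zeros in that column are the intersection.
  x = 0: f ≡ 0 at y ∈ {0}; g ≡ 0 at y ∈ {0, 4}; common: {0}.
  x = 1: f ≡ 0 at y ∈ ∅; g ≡ 0 at y ∈ {0}; common: ∅.
  x = 2: f ≡ 0 at y ∈ ∅; g ≡ 0 at y ∈ ∅; common: ∅.
  x = 3: f ≡ 0 at y ∈ ∅; g ≡ 0 at y ∈ {1}; common: ∅.
  x = 4: f ≡ 0 at y ∈ ∅; g ≡ 0 at y ∈ {1, 2}; common: ∅.
Collecting: common zeros = {(0, 0)}, so the count is 1.
Comparison with the Bézout bound: 1 ≤ 4 = deg(f)·deg(g), as expected for curves with no common component (the affine F_5-count falls short of the bound because intersections may lie at infinity, over extension fields, or carry multiplicity).


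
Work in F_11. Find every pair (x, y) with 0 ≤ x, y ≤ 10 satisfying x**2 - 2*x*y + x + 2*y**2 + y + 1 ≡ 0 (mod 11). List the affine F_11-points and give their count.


Affine F_11-points: {(0, 2), (0, 3), (3, 2), (3, 6), (5, 3), (5, 7), (8, 6), (8, 7), (9, 4), (9, 10), (10, 5), (10, 10)}; count = 12.

For each of the 121 pairs (x, y) ∈ F_11², evaluate f(x, y) mod 11. Record the zeros.
  x = 0: [0↦1, 1↦4, 2↦0, 3↦0, 4↦4, 5↦1, 6↦2, 7↦7, 8↦5, 9↦7, 10↦2]  zeros at y ∈ {2, 3}
  x = 1: [0↦3, 1↦4, 2↦9, 3↦7, 4↦9, 5↦4, 6↦3, 7↦6, 8↦2, 9↦2, 10↦6]  zeros at y ∈ ∅
  x = 2: [0↦7, 1↦6, 2↦9, 3↦5, 4↦5, 5↦9, 6↦6, 7↦7, 8↦1, 9↦10, 10↦1]  zeros at y ∈ ∅
  x = 3: [0↦2, 1↦10, 2↦0, 3↦5, 4↦3, 5↦5, 6↦0, 7↦10, 8↦2, 9↦9, 10↦9]  zeros at y ∈ {2, 6}
  x = 4: [0↦10, 1↦5, 2↦4, 3↦7, 4↦3, 5↦3, 6↦7, 7↦4, 8↦5, 9↦10, 10↦8]  zeros at y ∈ ∅
  x = 5: [0↦9, 1↦2, 2↦10, 3↦0, 4↦5, 5↦3, 6↦5, 7↦0, 8↦10, 9↦2, 10↦9]  zeros at y ∈ {3, 7}
  x = 6: [0↦10, 1↦1, 2↦7, 3↦6, 4↦9, 5↦5, 6↦5, 7↦9, 8↦6, 9↦7, 10↦1]  zeros at y ∈ ∅
  x = 7: [0↦2, 1↦2, 2↦6, 3↦3, 4↦4, 5↦9, 6↦7, 7↦9, 8↦4, 9↦3, 10↦6]  zeros at y ∈ ∅
  x = 8: [0↦7, 1↦5, 2↦7, 3↦2, 4↦1, 5↦4, 6↦0, 7↦0, 8↦4, 9↦1, 10↦2]  zeros at y ∈ {6, 7}
  x = 9: [0↦3, 1↦10, 2↦10, 3↦3, 4↦0, 5↦1, 6↦6, 7↦4, 8↦6, 9↦1, 10↦0]  zeros at y ∈ {4, 10}
  x = 10: [0↦1, 1↦6, 2↦4, 3↦6, 4↦1, 5↦0, 6↦3, 7↦10, 8↦10, 9↦3, 10↦0]  zeros at y ∈ {5, 10}
Collecting zeros: affine points = {(0, 2), (0, 3), (3, 2), (3, 6), (5, 3), (5, 7), (8, 6), (8, 7), (9, 4), (9, 10), (10, 5), (10, 10)}.
Total count |C(F_11)_aff| = 12.


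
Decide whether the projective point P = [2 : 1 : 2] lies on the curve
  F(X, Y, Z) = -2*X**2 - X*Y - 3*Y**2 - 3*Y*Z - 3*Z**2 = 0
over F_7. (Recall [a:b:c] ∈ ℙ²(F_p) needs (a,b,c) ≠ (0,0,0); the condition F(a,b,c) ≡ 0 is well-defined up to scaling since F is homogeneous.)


F(2,1,2) ≡ 4 (mod 7); P is NOT on the curve.

Evaluate F(2, 1, 2) term-by-term (mod 7).
  -2*X**2 ↦ -2·4·1·1 = -8
  -X*Y ↦ -1·2·1·1 = -2
  -3*Y**2 ↦ -3·1·1·1 = -3
  -3*Y*Z ↦ -3·1·1·2 = -6
  -3*Z**2 ↦ -3·1·1·4 = -12
Sum: F(2, 1, 2) = (-8) + (-2) + (-3) + (-6) + (-12) = -31.
Reducing mod 7: -31 ≡ 4 (mod 7).
Since F(a, b, c) ≡ 4 ≠ 0 (mod 7), P does NOT lie on the curve.


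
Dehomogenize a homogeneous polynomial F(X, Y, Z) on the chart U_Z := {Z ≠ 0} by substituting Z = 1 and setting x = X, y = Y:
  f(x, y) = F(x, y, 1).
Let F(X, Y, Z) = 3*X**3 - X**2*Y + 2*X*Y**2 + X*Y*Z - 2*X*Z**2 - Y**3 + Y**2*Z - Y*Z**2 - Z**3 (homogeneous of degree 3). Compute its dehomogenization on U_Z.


f(x, y) = 3*x**3 - x**2*y + 2*x*y**2 + x*y - 2*x - y**3 + y**2 - y - 1

On U_Z we set Z = 1. Each monomial c·X^i·Y^j·Z^k in F becomes c·x^i·y^j·1^k = c·x^i·y^j.
Substituting Z = 1: F(X, Y, 1) = 3*x**3 - x**2*y + 2*x*y**2 + x*y - 2*x - y**3 + y**2 - y - 1.
Note: deg(f) ≤ deg(F) = 3; strict inequality happens when F is divisible by Z (lost terms).


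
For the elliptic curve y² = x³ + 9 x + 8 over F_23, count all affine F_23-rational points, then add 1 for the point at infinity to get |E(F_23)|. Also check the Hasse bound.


Affine points = {(0, 10), (0, 13), (1, 8), (1, 15), (3, 4), (3, 19), (4, 4), (4, 19), (6, 5), (6, 18), (7, 0), (9, 6), (9, 17), (11, 9), (11, 14), (12, 2), (12, 21), (14, 7), (14, 16), (16, 4), (16, 19), (19, 0), (20, 0)}; affine count = 23; |E(F_23)| = 24.

Discriminant check: Δ ∝ 4a³ + 27b² = 4·9³ + 27·8² = 4·729 + 27·64 ≡ 21 (mod 23). Nonzero ⇒ E is nonsingular.
For each x ∈ F_23, compute rhs = x³ + 9·x + 8 mod 23, then count y ∈ F_23 with y² ≡ rhs.
  x = 0: rhs = 8, matching y values: 10, 13 (2 points).
  x = 1: rhs = 18, matching y values: 8, 15 (2 points).
  x = 2: rhs = 11, matching y values: none (0 points).
  x = 3: rhs = 16, matching y values: 4, 19 (2 points).
  x = 4: rhs = 16, matching y values: 4, 19 (2 points).
  x = 5: rhs = 17, matching y values: none (0 points).
  x = 6: rhs = 2, matching y values: 5, 18 (2 points).
  x = 7: rhs = 0, matching y values: 0 (1 points).
  x = 8: rhs = 17, matching y values: none (0 points).
  x = 9: rhs = 13, matching y values: 6, 17 (2 points).
  x = 10: rhs = 17, matching y values: none (0 points).
  x = 11: rhs = 12, matching y values: 9, 14 (2 points).
  x = 12: rhs = 4, matching y values: 2, 21 (2 points).
  x = 13: rhs = 22, matching y values: none (0 points).
  x = 14: rhs = 3, matching y values: 7, 16 (2 points).
  x = 15: rhs = 22, matching y values: none (0 points).
  x = 16: rhs = 16, matching y values: 4, 19 (2 points).
  x = 17: rhs = 14, matching y values: none (0 points).
  x = 18: rhs = 22, matching y values: none (0 points).
  x = 19: rhs = 0, matching y values: 0 (1 points).
  x = 20: rhs = 0, matching y values: 0 (1 points).
  x = 21: rhs = 5, matching y values: none (0 points).
  x = 22: rhs = 21, matching y values: none (0 points).
Total affine count: 23.
Full point count |E(F_23)| = 23 + 1 = 24.
Hasse bound: |24 − (23+1)| = |0| = 0 ≤ 2√23 ≈ 9.5917 ✓.


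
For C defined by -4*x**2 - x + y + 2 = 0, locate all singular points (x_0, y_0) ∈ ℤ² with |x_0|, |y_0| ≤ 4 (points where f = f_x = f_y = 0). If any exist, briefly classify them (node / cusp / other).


No singular points in the scanned grid; C is smooth there.

Compute partial derivatives:
  f_x = -8*x - 1.
  f_y = 1.
f_y = 1 is a nonzero constant, so f_y never vanishes: no point (x, y) can satisfy f = f_x = f_y = 0. In particular no (x, y) ∈ {−4, ..., 4}² is singular; the curve is smooth.


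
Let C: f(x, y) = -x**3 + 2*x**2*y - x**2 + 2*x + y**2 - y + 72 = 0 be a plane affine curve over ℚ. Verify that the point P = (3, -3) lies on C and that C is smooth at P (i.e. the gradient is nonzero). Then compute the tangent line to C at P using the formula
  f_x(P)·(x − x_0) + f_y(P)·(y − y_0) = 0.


Tangent line at P: -67*x + 11*y + 234 = 0.

Step 1: f(3, -3) = 0, so P lies on C.
Step 2: partial derivatives
  f_x(x, y) = -3*x**2 + 4*x*y - 2*x + 2, f_y(x, y) = 2*x**2 + 2*y - 1.
  f_x(P) = -67, f_y(P) = 11 (gradient nonzero, so P is smooth).
Step 3: tangent line at P: -67·(x − 3) + 11·(y − -3) = 0.
Expanding: -67*x + 11*y + 234 = 0.


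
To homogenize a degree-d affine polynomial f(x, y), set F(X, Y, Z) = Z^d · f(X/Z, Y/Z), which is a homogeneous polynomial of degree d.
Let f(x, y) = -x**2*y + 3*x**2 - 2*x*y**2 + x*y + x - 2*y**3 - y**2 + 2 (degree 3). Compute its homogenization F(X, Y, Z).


F(X, Y, Z) = -X**2*Y + 3*X**2*Z - 2*X*Y**2 + X*Y*Z + X*Z**2 - 2*Y**3 - Y**2*Z + 2*Z**3

deg(f) = 3.
Substitute x = X/Z, y = Y/Z into f, then multiply by Z^3.
  monomial -1·x^2·y^1 ↦ -1·X^2·Y^1·Z^0.
  monomial 3·x^2·y^0 ↦ 3·X^2·Y^0·Z^1.
  monomial -2·x^1·y^2 ↦ -2·X^1·Y^2·Z^0.
  monomial 1·x^1·y^1 ↦ 1·X^1·Y^1·Z^1.
  monomial 1·x^1·y^0 ↦ 1·X^1·Y^0·Z^2.
  monomial -2·x^0·y^3 ↦ -2·X^0·Y^3·Z^0.
  monomial -1·x^0·y^2 ↦ -1·X^0·Y^2·Z^1.
  monomial 2·x^0·y^0 ↦ 2·X^0·Y^0·Z^3.
Collecting: F(X, Y, Z) = -X**2*Y + 3*X**2*Z - 2*X*Y**2 + X*Y*Z + X*Z**2 - 2*Y**3 - Y**2*Z + 2*Z**3.


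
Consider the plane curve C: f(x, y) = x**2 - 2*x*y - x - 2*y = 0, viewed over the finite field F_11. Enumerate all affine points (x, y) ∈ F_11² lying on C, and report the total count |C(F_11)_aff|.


Affine F_11-points: {(0, 0), (1, 0), (2, 4), (3, 9), (4, 10), (5, 9), (6, 10), (7, 4), (8, 8), (9, 8)}; count = 10.

For each of the 121 pairs (x, y) ∈ F_11², evaluate f(x, y) mod 11. Record the zeros.
  x = 0: [0↦0, 1↦9, 2↦7, 3↦5, 4↦3, 5↦1, 6↦10, 7↦8, 8↦6, 9↦4, 10↦2]  zeros at y ∈ {0}
  x = 1: [0↦0, 1↦7, 2↦3, 3↦10, 4↦6, 5↦2, 6↦9, 7↦5, 8↦1, 9↦8, 10↦4]  zeros at y ∈ {0}
  x = 2: [0↦2, 1↦7, 2↦1, 3↦6, 4↦0, 5↦5, 6↦10, 7↦4, 8↦9, 9↦3, 10↦8]  zeros at y ∈ {4}
  x = 3: [0↦6, 1↦9, 2↦1, 3↦4, 4↦7, 5↦10, 6↦2, 7↦5, 8↦8, 9↦0, 10↦3]  zeros at y ∈ {9}
  x = 4: [0↦1, 1↦2, 2↦3, 3↦4, 4↦5, 5↦6, 6↦7, 7↦8, 8↦9, 9↦10, 10↦0]  zeros at y ∈ {10}
  x = 5: [0↦9, 1↦8, 2↦7, 3↦6, 4↦5, 5↦4, 6↦3, 7↦2, 8↦1, 9↦0, 10↦10]  zeros at y ∈ {9}
  x = 6: [0↦8, 1↦5, 2↦2, 3↦10, 4↦7, 5↦4, 6↦1, 7↦9, 8↦6, 9↦3, 10↦0]  zeros at y ∈ {10}
  x = 7: [0↦9, 1↦4, 2↦10, 3↦5, 4↦0, 5↦6, 6↦1, 7↦7, 8↦2, 9↦8, 10↦3]  zeros at y ∈ {4}
  x = 8: [0↦1, 1↦5, 2↦9, 3↦2, 4↦6, 5↦10, 6↦3, 7↦7, 8↦0, 9↦4, 10↦8]  zeros at y ∈ {8}
  x = 9: [0↦6, 1↦8, 2↦10, 3↦1, 4↦3, 5↦5, 6↦7, 7↦9, 8↦0, 9↦2, 10↦4]  zeros at y ∈ {8}
  x = 10: [0↦2, 1↦2, 2↦2, 3↦2, 4↦2, 5↦2, 6↦2, 7↦2, 8↦2, 9↦2, 10↦2]  zeros at y ∈ ∅
Collecting zeros: affine points = {(0, 0), (1, 0), (2, 4), (3, 9), (4, 10), (5, 9), (6, 10), (7, 4), (8, 8), (9, 8)}.
Total count |C(F_11)_aff| = 10.


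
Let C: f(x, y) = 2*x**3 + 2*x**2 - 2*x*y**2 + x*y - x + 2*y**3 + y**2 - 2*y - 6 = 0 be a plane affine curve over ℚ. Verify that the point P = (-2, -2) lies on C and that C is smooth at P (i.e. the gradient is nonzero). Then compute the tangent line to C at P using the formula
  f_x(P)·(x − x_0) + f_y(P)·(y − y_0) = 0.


Tangent line at P: 5*x + 10 = 0.

Step 1: f(-2, -2) = 0, so P lies on C.
Step 2: partial derivatives
  f_x(x, y) = 6*x**2 + 4*x - 2*y**2 + y - 1, f_y(x, y) = -4*x*y + x + 6*y**2 + 2*y - 2.
  f_x(P) = 5, f_y(P) = 0 (gradient nonzero, so P is smooth).
Step 3: tangent line at P: 5·(x − -2) + 0·(y − -2) = 0.
Expanding: 5*x + 10 = 0.


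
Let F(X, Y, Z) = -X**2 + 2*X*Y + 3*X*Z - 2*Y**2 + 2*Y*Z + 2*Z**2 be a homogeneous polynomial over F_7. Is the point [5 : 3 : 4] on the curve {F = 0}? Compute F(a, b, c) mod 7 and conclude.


F(5,3,4) ≡ 5 (mod 7); P is NOT on the curve.

Evaluate F(5, 3, 4) term-by-term (mod 7).
  -X**2 ↦ -1·25·1·1 = -25
  2*X*Y ↦ 2·5·3·1 = 30
  3*X*Z ↦ 3·5·1·4 = 60
  -2*Y**2 ↦ -2·1·9·1 = -18
  2*Y*Z ↦ 2·1·3·4 = 24
  2*Z**2 ↦ 2·1·1·16 = 32
Sum: F(5, 3, 4) = (-25) + (30) + (60) + (-18) + (24) + (32) = 103.
Reducing mod 7: 103 ≡ 5 (mod 7).
Since F(a, b, c) ≡ 5 ≠ 0 (mod 7), P does NOT lie on the curve.


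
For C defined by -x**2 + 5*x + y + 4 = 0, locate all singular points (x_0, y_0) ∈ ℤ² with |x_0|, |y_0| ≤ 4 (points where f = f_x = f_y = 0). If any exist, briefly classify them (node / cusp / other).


No singular points in the scanned grid; C is smooth there.

Compute partial derivatives:
  f_x = 5 - 2*x.
  f_y = 1.
f_y = 1 is a nonzero constant, so f_y never vanishes: no point (x, y) can satisfy f = f_x = f_y = 0. In particular no (x, y) ∈ {−4, ..., 4}² is singular; the curve is smooth.


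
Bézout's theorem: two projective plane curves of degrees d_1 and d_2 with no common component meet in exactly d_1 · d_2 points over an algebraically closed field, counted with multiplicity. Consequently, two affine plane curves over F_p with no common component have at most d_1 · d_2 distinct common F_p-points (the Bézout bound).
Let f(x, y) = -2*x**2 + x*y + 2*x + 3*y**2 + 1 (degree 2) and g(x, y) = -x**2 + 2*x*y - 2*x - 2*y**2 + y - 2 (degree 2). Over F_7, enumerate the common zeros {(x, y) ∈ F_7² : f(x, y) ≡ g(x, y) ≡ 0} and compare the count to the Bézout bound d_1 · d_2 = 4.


Common zeros: {(3, 4)}; count = 1; Bézout bound = 4.

deg(f) = 2, deg(g) = 2, so Bézout bound = 4.
Scan x ∈ F_7. For each x, list the y ∈ F_7 with f(x, y) ≡ 0 and those with g(x, y) ≡ 0 (mod 7); the common zeros in that column are the intersection.
  x = 0: f ≡ 0 at y ∈ {3, 4}; g ≡ 0 at y ∈ ∅; common: ∅.
  x = 1: f ≡ 0 at y ∈ ∅; g ≡ 0 at y ∈ {2, 3}; common: ∅.
  x = 2: f ≡ 0 at y ∈ ∅; g ≡ 0 at y ∈ {1, 5}; common: ∅.
  x = 3: f ≡ 0 at y ∈ {2, 4}; g ≡ 0 at y ∈ {3, 4}; common: {4}.
  x = 4: f ≡ 0 at y ∈ ∅; g ≡ 0 at y ∈ ∅; common: ∅.
  x = 5: f ≡ 0 at y ∈ ∅; g ≡ 0 at y ∈ {1}; common: ∅.
  x = 6: f ≡ 0 at y ∈ {2, 3}; g ≡ 0 at y ∈ {5}; common: ∅.
Collecting: common zeros = {(3, 4)}, so the count is 1.
Comparison with the Bézout bound: 1 ≤ 4 = deg(f)·deg(g), as expected for curves with no common component (the affine F_7-count falls short of the bound because intersections may lie at infinity, over extension fields, or carry multiplicity).


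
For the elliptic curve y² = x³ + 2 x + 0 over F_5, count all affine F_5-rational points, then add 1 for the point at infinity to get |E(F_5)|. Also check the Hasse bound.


Affine points = {(0, 0)}; affine count = 1; |E(F_5)| = 2.

Discriminant check: Δ ∝ 4a³ + 27b² = 4·2³ + 27·0² = 4·8 + 27·0 ≡ 2 (mod 5). Nonzero ⇒ E is nonsingular.
For each x ∈ F_5, compute rhs = x³ + 2·x + 0 mod 5, then count y ∈ F_5 with y² ≡ rhs.
  x = 0: rhs = 0, matching y values: 0 (1 points).
  x = 1: rhs = 3, matching y values: none (0 points).
  x = 2: rhs = 2, matching y values: none (0 points).
  x = 3: rhs = 3, matching y values: none (0 points).
  x = 4: rhs = 2, matching y values: none (0 points).
Total affine count: 1.
Full point count |E(F_5)| = 1 + 1 = 2.
Hasse bound: |2 − (5+1)| = |-4| = 4 ≤ 2√5 ≈ 4.4721 ✓.


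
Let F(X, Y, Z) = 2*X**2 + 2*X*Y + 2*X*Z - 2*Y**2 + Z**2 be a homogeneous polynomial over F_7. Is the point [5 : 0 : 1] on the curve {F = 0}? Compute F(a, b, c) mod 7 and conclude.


F(5,0,1) ≡ 5 (mod 7); P is NOT on the curve.

Evaluate F(5, 0, 1) term-by-term (mod 7).
  2*X**2 ↦ 2·25·1·1 = 50
  2*X*Y ↦ 2·5·0·1 = 0
  2*X*Z ↦ 2·5·1·1 = 10
  -2*Y**2 ↦ -2·1·0·1 = 0
  Z**2 ↦ 1·1·1·1 = 1
Sum: F(5, 0, 1) = (50) + (0) + (10) + (0) + (1) = 61.
Reducing mod 7: 61 ≡ 5 (mod 7).
Since F(a, b, c) ≡ 5 ≠ 0 (mod 7), P does NOT lie on the curve.


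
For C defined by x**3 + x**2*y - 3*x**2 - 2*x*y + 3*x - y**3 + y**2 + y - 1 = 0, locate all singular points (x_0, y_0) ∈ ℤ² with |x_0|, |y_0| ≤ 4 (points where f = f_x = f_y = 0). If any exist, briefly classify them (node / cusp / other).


Singular points: {(1, 0)}; classification: cusp.

Compute partial derivatives:
  f_x = 3*x**2 + 2*x*y - 6*x - 2*y + 3.
  f_y = x**2 - 2*x - 3*y**2 + 2*y + 1.
Scan x_0 ∈ {−4, ..., 4}. For each x_0, f_y(x_0, y) is a polynomial in y; find its integer roots y ∈ {−4, ..., 4}, then test f_x and f at those candidates.
  x = -4: f_y(-4, y) = -3*y**2 + 2*y + 25; no integer root y with |y| ≤ 4.
  x = -3: f_y(-3, y) = -3*y**2 + 2*y + 16; vanishes at y ∈ {-2}. (-3, -2): f_x = 64 ≠ 0.
  x = -2: f_y(-2, y) = -3*y**2 + 2*y + 9; no integer root y with |y| ≤ 4.
  x = -1: f_y(-1, y) = -3*y**2 + 2*y + 4; no integer root y with |y| ≤ 4.
  x = 0: f_y(0, y) = -3*y**2 + 2*y + 1; vanishes at y ∈ {1}. (0, 1): f_x = 1 ≠ 0.
  x = 1: f_y(1, y) = -3*y**2 + 2*y; vanishes at y ∈ {0}. (1, 0): f_x = 0, f = 0 — SINGULAR.
  x = 2: f_y(2, y) = -3*y**2 + 2*y + 1; vanishes at y ∈ {1}. (2, 1): f_x = 5 ≠ 0.
  x = 3: f_y(3, y) = -3*y**2 + 2*y + 4; no integer root y with |y| ≤ 4.
  x = 4: f_y(4, y) = -3*y**2 + 2*y + 9; no integer root y with |y| ≤ 4.
Only singular point on the grid: (1, 0).
Classify: substitute x = 1 + u, y = 0 + v and expand: f = u**3 + u**2*v - v**3 + v**2.
No constant or linear terms (consistent with a singular point). Quadratic part: v**2. Cubic part: u**3 + u**2*v - v**3.
The quadratic part v**2 is a perfect square, so there is a single (double) tangent line v = 0, i.e. y = 0. Restricting the cubic part to that line (v = 0) leaves u**3 ≠ 0, so f is not divisible by v and the branch is v² ≈ -u**3 to lowest order — this is a cusp.
Classification: cusp.


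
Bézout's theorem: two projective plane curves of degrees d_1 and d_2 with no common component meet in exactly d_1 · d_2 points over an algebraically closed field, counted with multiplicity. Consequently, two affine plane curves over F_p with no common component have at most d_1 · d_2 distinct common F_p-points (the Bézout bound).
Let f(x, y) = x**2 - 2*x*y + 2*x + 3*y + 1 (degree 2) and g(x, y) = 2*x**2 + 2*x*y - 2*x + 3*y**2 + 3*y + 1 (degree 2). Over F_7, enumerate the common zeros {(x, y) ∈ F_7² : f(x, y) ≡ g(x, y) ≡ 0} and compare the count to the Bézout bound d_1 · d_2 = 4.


Common zeros: ∅; count = 0; Bézout bound = 4.

deg(f) = 2, deg(g) = 2, so Bézout bound = 4.
Scan x ∈ F_7. For each x, list the y ∈ F_7 with f(x, y) ≡ 0 and those with g(x, y) ≡ 0 (mod 7); the common zeros in that column are the intersection.
  x = 0: f ≡ 0 at y ∈ {2}; g ≡ 0 at y ∈ {1, 5}; common: ∅.
  x = 1: f ≡ 0 at y ∈ {3}; g ≡ 0 at y ∈ ∅; common: ∅.
  x = 2: f ≡ 0 at y ∈ {2}; g ≡ 0 at y ∈ ∅; common: ∅.
  x = 3: f ≡ 0 at y ∈ {3}; g ≡ 0 at y ∈ {5, 6}; common: ∅.
  x = 4: f ≡ 0 at y ∈ {5}; g ≡ 0 at y ∈ ∅; common: ∅.
  x = 5: f ≡ 0 at y ∈ ∅; g ≡ 0 at y ∈ ∅; common: ∅.
  x = 6: f ≡ 0 at y ∈ {0}; g ≡ 0 at y ∈ {3, 6}; common: ∅.
Collecting: common zeros = ∅, so the count is 0.
Comparison with the Bézout bound: 0 ≤ 4 = deg(f)·deg(g), as expected for curves with no common component (the affine F_7-count falls short of the bound because intersections may lie at infinity, over extension fields, or carry multiplicity).


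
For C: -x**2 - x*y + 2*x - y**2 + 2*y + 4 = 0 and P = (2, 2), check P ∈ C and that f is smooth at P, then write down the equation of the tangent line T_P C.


Tangent line at P: -4*x - 4*y + 16 = 0.

Step 1: f(2, 2) = 0, so P lies on C.
Step 2: partial derivatives
  f_x(x, y) = -2*x - y + 2, f_y(x, y) = -x - 2*y + 2.
  f_x(P) = -4, f_y(P) = -4 (gradient nonzero, so P is smooth).
Step 3: tangent line at P: -4·(x − 2) + -4·(y − 2) = 0.
Expanding: -4*x - 4*y + 16 = 0.


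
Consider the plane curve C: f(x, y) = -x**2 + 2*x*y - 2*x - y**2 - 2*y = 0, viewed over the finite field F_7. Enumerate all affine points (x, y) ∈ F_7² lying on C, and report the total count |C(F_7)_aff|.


Affine F_7-points: {(0, 0), (0, 5), (1, 2), (1, 5), (2, 1), (5, 0), (5, 1)}; count = 7.

For each of the 49 pairs (x, y) ∈ F_7², evaluate f(x, y) mod 7. Record the zeros.
  x = 0: [0↦0, 1↦4, 2↦6, 3↦6, 4↦4, 5↦0, 6↦1]  zeros at y ∈ {0, 5}
  x = 1: [0↦4, 1↦3, 2↦0, 3↦2, 4↦2, 5↦0, 6↦3]  zeros at y ∈ {2, 5}
  x = 2: [0↦6, 1↦0, 2↦6, 3↦3, 4↦5, 5↦5, 6↦3]  zeros at y ∈ {1}
  x = 3: [0↦6, 1↦2, 2↦3, 3↦2, 4↦6, 5↦1, 6↦1]  zeros at y ∈ ∅
  x = 4: [0↦4, 1↦2, 2↦5, 3↦6, 4↦5, 5↦2, 6↦4]  zeros at y ∈ ∅
  x = 5: [0↦0, 1↦0, 2↦5, 3↦1, 4↦2, 5↦1, 6↦5]  zeros at y ∈ {0, 1}
  x = 6: [0↦1, 1↦3, 2↦3, 3↦1, 4↦4, 5↦5, 6↦4]  zeros at y ∈ ∅
Collecting zeros: affine points = {(0, 0), (0, 5), (1, 2), (1, 5), (2, 1), (5, 0), (5, 1)}.
Total count |C(F_7)_aff| = 7.


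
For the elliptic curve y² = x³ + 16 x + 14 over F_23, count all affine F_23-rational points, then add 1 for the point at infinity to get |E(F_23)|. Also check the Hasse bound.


Affine points = {(1, 10), (1, 13), (2, 10), (2, 13), (4, 2), (4, 21), (5, 9), (5, 14), (6, 2), (6, 21), (7, 3), (7, 20), (9, 6), (9, 17), (10, 1), (10, 22), (11, 7), (11, 16), (12, 5), (12, 18), (13, 2), (13, 21), (15, 8), (15, 15), (17, 1), (17, 22), (18, 4), (18, 19), (19, 1), (19, 22), (20, 10), (20, 13)}; affine count = 32; |E(F_23)| = 33.

Discriminant check: Δ ∝ 4a³ + 27b² = 4·16³ + 27·14² = 4·4096 + 27·196 ≡ 10 (mod 23). Nonzero ⇒ E is nonsingular.
For each x ∈ F_23, compute rhs = x³ + 16·x + 14 mod 23, then count y ∈ F_23 with y² ≡ rhs.
  x = 0: rhs = 14, matching y values: none (0 points).
  x = 1: rhs = 8, matching y values: 10, 13 (2 points).
  x = 2: rhs = 8, matching y values: 10, 13 (2 points).
  x = 3: rhs = 20, matching y values: none (0 points).
  x = 4: rhs = 4, matching y values: 2, 21 (2 points).
  x = 5: rhs = 12, matching y values: 9, 14 (2 points).
  x = 6: rhs = 4, matching y values: 2, 21 (2 points).
  x = 7: rhs = 9, matching y values: 3, 20 (2 points).
  x = 8: rhs = 10, matching y values: none (0 points).
  x = 9: rhs = 13, matching y values: 6, 17 (2 points).
  x = 10: rhs = 1, matching y values: 1, 22 (2 points).
  x = 11: rhs = 3, matching y values: 7, 16 (2 points).
  x = 12: rhs = 2, matching y values: 5, 18 (2 points).
  x = 13: rhs = 4, matching y values: 2, 21 (2 points).
  x = 14: rhs = 15, matching y values: none (0 points).
  x = 15: rhs = 18, matching y values: 8, 15 (2 points).
  x = 16: rhs = 19, matching y values: none (0 points).
  x = 17: rhs = 1, matching y values: 1, 22 (2 points).
  x = 18: rhs = 16, matching y values: 4, 19 (2 points).
  x = 19: rhs = 1, matching y values: 1, 22 (2 points).
  x = 20: rhs = 8, matching y values: 10, 13 (2 points).
  x = 21: rhs = 20, matching y values: none (0 points).
  x = 22: rhs = 20, matching y values: none (0 points).
Total affine count: 32.
Full point count |E(F_23)| = 32 + 1 = 33.
Hasse bound: |33 − (23+1)| = |9| = 9 ≤ 2√23 ≈ 9.5917 ✓.
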